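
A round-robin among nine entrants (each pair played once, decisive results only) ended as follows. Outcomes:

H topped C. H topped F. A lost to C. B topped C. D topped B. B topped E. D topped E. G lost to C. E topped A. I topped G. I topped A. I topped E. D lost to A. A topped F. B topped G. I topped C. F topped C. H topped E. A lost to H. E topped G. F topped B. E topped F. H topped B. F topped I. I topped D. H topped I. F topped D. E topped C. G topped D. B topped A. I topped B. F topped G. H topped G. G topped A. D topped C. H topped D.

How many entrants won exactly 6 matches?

1

Win totals: A 2, B 4, C 2, D 3, E 4, F 5, G 2, H 8, I 6.
Exactly 6: I — 1 entrant.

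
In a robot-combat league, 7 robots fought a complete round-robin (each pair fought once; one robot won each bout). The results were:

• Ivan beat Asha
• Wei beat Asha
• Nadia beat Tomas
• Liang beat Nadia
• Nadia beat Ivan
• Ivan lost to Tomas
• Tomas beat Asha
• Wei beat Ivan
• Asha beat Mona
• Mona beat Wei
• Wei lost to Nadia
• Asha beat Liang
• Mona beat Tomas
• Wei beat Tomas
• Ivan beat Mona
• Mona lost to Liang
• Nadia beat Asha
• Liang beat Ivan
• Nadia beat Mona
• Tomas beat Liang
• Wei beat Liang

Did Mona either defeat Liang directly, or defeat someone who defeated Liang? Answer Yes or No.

Yes

Mona did not beat Liang directly.
Mona beat Wei, Tomas. Of those, Wei beat Liang.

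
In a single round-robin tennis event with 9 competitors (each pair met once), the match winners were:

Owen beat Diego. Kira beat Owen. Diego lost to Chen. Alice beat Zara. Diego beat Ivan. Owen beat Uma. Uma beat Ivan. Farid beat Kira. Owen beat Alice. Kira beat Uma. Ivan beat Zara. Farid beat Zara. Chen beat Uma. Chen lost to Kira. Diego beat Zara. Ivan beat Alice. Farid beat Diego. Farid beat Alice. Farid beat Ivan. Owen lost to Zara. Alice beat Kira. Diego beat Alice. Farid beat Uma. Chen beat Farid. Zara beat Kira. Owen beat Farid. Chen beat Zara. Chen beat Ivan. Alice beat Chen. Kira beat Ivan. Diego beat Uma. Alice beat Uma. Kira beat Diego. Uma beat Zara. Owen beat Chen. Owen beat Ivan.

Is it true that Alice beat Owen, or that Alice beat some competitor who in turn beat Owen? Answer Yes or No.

Yes

Alice did not beat Owen directly.
Alice beat Uma, Chen, Zara, Kira. Of those, Zara beat Owen.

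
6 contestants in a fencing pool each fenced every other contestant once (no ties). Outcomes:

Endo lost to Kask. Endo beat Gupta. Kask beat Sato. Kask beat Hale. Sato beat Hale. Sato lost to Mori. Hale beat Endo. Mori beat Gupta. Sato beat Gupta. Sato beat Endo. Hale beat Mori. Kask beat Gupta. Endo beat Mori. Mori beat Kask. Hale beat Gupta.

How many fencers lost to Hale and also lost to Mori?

Hale beat: Endo, Mori, Gupta.
Mori beat: Sato, Kask, Gupta.
Both beat: Gupta — 1.

1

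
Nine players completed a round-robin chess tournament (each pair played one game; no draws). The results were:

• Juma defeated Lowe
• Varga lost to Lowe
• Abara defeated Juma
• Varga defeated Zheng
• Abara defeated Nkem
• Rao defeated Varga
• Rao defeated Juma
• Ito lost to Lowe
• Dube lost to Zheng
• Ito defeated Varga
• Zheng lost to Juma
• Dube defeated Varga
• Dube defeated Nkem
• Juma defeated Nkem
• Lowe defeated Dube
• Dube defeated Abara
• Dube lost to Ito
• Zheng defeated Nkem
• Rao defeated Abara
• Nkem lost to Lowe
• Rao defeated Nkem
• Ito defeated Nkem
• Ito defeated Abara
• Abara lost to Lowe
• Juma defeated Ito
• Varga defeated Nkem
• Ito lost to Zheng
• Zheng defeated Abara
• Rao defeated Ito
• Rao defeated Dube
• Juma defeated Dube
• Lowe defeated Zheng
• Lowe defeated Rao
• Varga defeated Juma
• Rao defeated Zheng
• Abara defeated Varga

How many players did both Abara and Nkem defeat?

0

Abara beat: Nkem, Juma, Varga.
Nkem beat: no one.
No one was beaten by both.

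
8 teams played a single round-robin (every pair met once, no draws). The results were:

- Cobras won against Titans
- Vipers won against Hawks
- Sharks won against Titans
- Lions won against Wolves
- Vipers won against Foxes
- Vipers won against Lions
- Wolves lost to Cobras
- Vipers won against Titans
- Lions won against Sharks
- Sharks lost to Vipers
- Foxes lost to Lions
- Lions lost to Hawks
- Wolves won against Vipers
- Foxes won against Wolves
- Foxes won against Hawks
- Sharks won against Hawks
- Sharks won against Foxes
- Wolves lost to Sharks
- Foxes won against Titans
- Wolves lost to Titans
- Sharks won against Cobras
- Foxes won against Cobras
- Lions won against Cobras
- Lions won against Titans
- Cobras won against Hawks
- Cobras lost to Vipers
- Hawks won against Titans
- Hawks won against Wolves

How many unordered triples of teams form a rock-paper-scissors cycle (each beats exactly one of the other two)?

Win totals: Cobras 3, Sharks 5, Vipers 6, Hawks 3, Lions 5, Titans 1, Foxes 4, Wolves 1.
A team with w wins dominates both others in C(w,2) triples; summing gives 3 + 10 + 15 + 3 + 10 + 0 + 6 + 0 = 47 transitive triples.
Total triples C(8,3) = 56, so cyclic triples = 56 − 47 = 9.

9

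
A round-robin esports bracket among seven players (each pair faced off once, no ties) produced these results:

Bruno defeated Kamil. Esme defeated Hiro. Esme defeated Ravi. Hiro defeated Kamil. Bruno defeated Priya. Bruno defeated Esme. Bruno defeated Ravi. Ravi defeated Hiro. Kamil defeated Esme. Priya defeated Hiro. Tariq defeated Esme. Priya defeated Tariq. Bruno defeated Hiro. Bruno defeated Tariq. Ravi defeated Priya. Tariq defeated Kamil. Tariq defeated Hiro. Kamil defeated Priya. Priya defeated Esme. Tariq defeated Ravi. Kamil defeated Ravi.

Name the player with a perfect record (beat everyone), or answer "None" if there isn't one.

Bruno

Bruno has 6 wins out of 6 opponents — a perfect record.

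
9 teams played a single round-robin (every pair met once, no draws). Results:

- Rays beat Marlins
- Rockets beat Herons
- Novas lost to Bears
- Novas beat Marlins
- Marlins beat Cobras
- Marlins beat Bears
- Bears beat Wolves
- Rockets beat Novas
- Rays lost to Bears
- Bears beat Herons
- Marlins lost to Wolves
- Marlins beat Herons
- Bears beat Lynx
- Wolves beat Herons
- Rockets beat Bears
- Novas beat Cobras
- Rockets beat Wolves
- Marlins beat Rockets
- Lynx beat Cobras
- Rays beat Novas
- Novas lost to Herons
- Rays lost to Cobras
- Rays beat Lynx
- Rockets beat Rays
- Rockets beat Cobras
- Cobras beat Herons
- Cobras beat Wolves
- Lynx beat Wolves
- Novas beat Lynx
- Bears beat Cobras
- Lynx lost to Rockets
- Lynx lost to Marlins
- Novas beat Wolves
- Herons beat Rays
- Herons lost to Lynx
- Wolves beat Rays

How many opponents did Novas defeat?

Novas' results: beat Cobras, Lynx, Wolves, Marlins; lost to Herons, Rays, Rockets, Bears.
That is 4 wins.

4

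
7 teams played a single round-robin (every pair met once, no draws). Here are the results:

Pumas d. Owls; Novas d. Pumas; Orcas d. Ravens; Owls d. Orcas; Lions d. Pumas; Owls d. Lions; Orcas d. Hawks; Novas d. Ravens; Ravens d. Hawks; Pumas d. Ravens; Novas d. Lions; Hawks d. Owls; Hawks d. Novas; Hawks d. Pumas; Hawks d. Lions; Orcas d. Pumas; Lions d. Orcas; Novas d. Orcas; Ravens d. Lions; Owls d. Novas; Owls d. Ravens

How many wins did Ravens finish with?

2

Ravens' results: beat Hawks, Lions; lost to Owls, Pumas, Orcas, Novas.
That is 2 wins.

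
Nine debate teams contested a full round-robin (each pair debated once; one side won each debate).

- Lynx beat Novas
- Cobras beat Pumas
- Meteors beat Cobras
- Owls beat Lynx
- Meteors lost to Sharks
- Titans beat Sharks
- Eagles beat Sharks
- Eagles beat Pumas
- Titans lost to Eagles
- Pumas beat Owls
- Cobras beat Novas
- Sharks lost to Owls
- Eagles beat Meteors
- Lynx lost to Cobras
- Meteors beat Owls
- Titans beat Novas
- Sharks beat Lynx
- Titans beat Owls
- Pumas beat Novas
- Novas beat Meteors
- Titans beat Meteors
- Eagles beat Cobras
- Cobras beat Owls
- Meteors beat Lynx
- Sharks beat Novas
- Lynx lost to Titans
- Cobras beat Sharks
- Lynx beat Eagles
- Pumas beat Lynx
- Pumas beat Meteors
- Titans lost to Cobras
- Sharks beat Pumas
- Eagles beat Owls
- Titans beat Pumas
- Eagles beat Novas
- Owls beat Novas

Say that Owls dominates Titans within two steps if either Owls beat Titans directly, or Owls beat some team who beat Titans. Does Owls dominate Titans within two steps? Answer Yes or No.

Owls did not beat Titans directly.
Owls beat Sharks, Lynx, Novas, but each of them lost to Titans. No two-step path.

No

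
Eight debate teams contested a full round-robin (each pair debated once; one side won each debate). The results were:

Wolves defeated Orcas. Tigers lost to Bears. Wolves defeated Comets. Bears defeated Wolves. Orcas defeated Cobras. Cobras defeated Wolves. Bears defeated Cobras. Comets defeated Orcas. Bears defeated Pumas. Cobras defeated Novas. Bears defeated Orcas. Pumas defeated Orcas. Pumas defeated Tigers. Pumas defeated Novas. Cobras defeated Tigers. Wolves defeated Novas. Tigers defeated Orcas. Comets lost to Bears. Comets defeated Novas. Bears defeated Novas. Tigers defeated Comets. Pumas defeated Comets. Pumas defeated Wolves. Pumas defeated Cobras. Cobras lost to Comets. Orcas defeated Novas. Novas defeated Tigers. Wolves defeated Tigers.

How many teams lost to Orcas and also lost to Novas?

0

Orcas beat: Cobras, Novas.
Novas beat: Tigers.
No one was beaten by both.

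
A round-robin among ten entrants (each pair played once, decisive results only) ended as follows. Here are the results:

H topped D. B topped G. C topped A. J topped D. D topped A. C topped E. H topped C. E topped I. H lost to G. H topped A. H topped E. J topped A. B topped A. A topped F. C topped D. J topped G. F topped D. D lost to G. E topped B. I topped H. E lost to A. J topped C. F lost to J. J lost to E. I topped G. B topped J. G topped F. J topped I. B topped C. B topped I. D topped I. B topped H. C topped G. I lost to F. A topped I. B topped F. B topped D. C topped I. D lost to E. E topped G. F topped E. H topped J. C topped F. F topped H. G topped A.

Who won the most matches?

B

Win totals: A 3, B 8, C 6, D 2, E 5, F 4, G 4, H 5, I 2, J 6.
B leads with 8 wins (next highest: 6).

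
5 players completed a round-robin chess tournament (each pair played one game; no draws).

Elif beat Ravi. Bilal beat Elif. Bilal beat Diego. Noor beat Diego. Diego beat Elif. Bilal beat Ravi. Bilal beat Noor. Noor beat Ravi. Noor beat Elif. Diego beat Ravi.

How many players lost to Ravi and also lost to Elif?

0

Ravi beat: no one.
Elif beat: Ravi.
No one was beaten by both.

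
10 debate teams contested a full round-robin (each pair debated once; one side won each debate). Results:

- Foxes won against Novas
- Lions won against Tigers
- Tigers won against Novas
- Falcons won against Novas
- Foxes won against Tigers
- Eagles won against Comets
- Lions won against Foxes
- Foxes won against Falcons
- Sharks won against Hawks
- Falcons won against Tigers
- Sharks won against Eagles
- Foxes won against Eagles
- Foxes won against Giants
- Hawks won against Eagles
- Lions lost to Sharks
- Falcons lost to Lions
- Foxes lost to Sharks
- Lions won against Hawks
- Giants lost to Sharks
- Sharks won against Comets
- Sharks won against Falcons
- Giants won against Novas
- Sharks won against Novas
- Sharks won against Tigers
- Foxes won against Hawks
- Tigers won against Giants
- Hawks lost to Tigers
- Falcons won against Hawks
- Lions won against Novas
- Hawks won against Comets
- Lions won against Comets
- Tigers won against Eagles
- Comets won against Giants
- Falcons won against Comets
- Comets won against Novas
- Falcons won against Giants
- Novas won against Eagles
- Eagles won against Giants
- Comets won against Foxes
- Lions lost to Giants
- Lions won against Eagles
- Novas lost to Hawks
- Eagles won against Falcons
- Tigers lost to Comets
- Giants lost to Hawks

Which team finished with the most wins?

Sharks

Win totals: Foxes 6, Sharks 9, Lions 7, Hawks 4, Falcons 5, Tigers 4, Novas 1, Giants 2, Comets 4, Eagles 3.
Sharks leads with 9 wins (next highest: 7).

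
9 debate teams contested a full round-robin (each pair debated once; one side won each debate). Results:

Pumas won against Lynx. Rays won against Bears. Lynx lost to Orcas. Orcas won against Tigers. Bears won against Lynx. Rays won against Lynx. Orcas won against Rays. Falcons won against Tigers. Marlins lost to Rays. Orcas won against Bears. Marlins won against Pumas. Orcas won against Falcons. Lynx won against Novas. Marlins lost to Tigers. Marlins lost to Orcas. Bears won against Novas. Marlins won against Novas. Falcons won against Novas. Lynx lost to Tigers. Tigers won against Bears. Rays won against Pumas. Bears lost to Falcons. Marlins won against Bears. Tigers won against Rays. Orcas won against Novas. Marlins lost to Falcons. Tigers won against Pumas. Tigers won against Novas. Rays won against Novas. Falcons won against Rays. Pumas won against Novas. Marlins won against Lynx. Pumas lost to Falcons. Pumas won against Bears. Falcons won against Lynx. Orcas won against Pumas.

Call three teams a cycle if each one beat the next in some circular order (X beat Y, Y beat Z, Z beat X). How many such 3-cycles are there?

0

Win totals: Rays 5, Lynx 1, Novas 0, Bears 2, Orcas 8, Falcons 7, Pumas 3, Tigers 6, Marlins 4.
A team with w wins dominates both others in C(w,2) triples; summing gives 10 + 0 + 0 + 1 + 28 + 21 + 3 + 15 + 6 = 84 transitive triples.
Total triples C(9,3) = 84, so cyclic triples = 84 − 84 = 0.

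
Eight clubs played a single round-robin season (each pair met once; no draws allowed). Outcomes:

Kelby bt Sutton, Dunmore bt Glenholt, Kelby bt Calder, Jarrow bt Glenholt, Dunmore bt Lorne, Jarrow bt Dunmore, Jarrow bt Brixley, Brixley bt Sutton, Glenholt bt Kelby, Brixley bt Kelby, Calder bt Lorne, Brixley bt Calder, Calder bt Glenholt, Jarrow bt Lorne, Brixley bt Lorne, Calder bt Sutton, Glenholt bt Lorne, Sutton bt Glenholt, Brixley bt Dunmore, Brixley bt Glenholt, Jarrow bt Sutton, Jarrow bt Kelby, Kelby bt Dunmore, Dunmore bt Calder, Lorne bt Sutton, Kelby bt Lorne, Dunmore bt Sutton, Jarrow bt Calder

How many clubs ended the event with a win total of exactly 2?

Win totals: Dunmore 4, Kelby 4, Brixley 6, Sutton 1, Glenholt 2, Jarrow 7, Calder 3, Lorne 1.
Exactly 2: Glenholt — 1 club.

1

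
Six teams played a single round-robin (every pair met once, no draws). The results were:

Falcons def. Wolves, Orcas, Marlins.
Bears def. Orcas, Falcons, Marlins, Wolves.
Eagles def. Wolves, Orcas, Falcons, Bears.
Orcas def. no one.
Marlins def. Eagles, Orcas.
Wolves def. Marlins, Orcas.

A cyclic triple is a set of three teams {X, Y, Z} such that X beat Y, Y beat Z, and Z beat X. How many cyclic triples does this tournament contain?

Of the C(6,3) = 20 triples, the cyclic ones are: {Marlins, Eagles, Falcons}; {Marlins, Eagles, Wolves}; {Marlins, Eagles, Bears}.
That is 3.

3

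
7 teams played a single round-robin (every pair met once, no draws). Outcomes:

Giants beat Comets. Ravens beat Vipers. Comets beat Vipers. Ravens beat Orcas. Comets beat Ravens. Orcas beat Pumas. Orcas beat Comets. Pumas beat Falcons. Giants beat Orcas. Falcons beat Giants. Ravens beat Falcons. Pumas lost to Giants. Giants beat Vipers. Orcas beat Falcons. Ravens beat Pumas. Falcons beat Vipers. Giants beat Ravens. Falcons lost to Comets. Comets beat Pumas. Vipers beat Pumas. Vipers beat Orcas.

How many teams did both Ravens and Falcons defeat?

Ravens beat: Orcas, Pumas, Falcons, Vipers.
Falcons beat: Giants, Vipers.
Both beat: Vipers — 1.

1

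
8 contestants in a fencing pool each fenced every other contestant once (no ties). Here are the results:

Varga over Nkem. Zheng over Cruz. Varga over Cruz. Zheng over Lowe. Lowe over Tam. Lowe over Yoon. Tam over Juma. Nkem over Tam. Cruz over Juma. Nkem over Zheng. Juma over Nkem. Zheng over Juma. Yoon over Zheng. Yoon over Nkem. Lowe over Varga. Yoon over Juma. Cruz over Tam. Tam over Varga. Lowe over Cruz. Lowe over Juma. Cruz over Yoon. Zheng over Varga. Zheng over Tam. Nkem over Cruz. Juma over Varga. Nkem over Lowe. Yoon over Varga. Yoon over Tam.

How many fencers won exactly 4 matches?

Win totals: Nkem 4, Tam 2, Juma 2, Yoon 5, Zheng 5, Cruz 3, Lowe 5, Varga 2.
Exactly 4: Nkem — 1 fencer.

1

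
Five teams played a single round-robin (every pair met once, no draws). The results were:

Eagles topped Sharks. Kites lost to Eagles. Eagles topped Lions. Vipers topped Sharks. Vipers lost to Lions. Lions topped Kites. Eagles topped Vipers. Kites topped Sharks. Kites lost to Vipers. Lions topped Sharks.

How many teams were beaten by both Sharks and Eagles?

Sharks beat: no one.
Eagles beat: Kites, Lions, Vipers, Sharks.
No one was beaten by both.

0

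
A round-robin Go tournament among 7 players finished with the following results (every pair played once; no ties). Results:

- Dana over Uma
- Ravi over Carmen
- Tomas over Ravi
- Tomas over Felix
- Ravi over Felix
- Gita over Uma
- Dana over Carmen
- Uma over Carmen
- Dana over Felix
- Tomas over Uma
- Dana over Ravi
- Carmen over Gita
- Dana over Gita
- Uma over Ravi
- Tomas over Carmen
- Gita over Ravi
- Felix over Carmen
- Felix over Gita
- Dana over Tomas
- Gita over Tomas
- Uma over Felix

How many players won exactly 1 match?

Win totals: Gita 3, Carmen 1, Dana 6, Ravi 2, Felix 2, Tomas 4, Uma 3.
Exactly 1: Carmen — 1 player.

1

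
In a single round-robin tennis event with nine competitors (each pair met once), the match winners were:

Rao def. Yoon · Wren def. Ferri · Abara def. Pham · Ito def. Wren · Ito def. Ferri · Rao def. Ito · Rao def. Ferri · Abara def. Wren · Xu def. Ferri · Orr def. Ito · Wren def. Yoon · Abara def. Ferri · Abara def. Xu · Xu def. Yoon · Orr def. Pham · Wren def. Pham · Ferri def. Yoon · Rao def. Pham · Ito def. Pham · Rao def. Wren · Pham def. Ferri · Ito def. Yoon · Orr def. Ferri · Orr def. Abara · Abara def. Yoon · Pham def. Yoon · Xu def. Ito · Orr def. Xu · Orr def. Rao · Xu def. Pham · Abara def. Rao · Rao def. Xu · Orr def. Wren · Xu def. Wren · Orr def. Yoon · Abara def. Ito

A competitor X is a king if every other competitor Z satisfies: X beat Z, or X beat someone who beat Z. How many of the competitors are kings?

1

Ito cannot reach Orr, Rao, Xu, Abara in two steps.
Yoon cannot reach Ito, Orr, Rao, Xu, Abara, Ferri, Wren, Pham in two steps.
Orr reaches everyone (king).
Rao cannot reach Orr, Abara in two steps.
Xu cannot reach Orr, Rao, Abara in two steps.
Abara cannot reach Orr in two steps.
Ferri cannot reach Ito, Orr, Rao, Xu, Abara, Wren, Pham in two steps.
Wren cannot reach Ito, Orr, Rao, Xu, Abara in two steps.
Pham cannot reach Ito, Orr, Rao, Xu, Abara, Wren in two steps.
Kings: Orr — 1.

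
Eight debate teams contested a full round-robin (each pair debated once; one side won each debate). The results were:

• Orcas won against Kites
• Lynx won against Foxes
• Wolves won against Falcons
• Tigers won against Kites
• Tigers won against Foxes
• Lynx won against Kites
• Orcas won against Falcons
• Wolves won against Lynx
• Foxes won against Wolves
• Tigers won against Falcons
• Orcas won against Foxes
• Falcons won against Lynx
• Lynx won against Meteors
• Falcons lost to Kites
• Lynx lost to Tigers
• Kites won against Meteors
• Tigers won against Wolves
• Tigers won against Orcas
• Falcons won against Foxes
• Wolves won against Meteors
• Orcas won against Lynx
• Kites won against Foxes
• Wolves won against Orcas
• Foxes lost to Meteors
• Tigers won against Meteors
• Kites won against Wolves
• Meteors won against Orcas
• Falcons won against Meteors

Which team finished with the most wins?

Win totals: Lynx 3, Meteors 2, Foxes 1, Wolves 4, Tigers 7, Falcons 3, Orcas 4, Kites 4.
Tigers leads with 7 wins (next highest: 4).

Tigers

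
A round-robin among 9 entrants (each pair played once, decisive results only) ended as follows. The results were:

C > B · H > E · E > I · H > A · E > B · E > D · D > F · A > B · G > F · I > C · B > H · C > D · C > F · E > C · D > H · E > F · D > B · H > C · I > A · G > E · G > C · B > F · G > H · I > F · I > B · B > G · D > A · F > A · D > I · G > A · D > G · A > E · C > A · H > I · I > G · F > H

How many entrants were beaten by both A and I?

A beat: B, E.
I beat: A, B, C, F, G.
Both beat: B — 1.

1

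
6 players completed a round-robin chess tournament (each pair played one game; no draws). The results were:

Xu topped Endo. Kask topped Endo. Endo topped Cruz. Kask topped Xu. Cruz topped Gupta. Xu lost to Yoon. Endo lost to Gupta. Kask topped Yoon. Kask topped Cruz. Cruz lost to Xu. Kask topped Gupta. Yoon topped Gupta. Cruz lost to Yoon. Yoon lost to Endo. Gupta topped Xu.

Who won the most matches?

Win totals: Endo 2, Yoon 3, Kask 5, Cruz 1, Xu 2, Gupta 2.
Kask leads with 5 wins (next highest: 3).

Kask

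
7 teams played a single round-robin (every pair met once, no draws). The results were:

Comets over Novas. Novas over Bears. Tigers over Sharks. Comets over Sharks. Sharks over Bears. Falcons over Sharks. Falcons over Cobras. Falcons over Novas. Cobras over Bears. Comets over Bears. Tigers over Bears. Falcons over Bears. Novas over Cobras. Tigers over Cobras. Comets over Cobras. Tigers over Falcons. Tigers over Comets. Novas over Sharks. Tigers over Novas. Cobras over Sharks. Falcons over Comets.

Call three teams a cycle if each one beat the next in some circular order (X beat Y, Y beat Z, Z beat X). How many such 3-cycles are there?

Win totals: Tigers 6, Falcons 5, Bears 0, Cobras 2, Sharks 1, Comets 4, Novas 3.
A team with w wins dominates both others in C(w,2) triples; summing gives 15 + 10 + 0 + 1 + 0 + 6 + 3 = 35 transitive triples.
Total triples C(7,3) = 35, so cyclic triples = 35 − 35 = 0.

0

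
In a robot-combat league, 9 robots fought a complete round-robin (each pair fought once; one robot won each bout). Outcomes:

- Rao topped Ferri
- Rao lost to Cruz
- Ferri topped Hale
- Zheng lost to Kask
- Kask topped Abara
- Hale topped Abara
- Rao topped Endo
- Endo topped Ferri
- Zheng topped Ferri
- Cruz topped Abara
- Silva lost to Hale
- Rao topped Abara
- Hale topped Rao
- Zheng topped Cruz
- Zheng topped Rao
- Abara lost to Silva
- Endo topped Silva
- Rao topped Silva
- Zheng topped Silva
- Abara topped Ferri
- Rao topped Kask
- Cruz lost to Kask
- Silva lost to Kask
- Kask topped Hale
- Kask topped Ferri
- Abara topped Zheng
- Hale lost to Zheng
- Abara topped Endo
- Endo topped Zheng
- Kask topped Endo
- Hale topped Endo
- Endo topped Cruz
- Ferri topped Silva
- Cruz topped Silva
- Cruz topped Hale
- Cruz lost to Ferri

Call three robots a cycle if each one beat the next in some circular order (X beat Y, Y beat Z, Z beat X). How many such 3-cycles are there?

Win totals: Endo 4, Kask 7, Abara 3, Zheng 5, Silva 1, Ferri 3, Cruz 4, Hale 4, Rao 5.
A robot with w wins dominates both others in C(w,2) triples; summing gives 6 + 21 + 3 + 10 + 0 + 3 + 6 + 6 + 10 = 65 transitive triples.
Total triples C(9,3) = 84, so cyclic triples = 84 − 65 = 19.

19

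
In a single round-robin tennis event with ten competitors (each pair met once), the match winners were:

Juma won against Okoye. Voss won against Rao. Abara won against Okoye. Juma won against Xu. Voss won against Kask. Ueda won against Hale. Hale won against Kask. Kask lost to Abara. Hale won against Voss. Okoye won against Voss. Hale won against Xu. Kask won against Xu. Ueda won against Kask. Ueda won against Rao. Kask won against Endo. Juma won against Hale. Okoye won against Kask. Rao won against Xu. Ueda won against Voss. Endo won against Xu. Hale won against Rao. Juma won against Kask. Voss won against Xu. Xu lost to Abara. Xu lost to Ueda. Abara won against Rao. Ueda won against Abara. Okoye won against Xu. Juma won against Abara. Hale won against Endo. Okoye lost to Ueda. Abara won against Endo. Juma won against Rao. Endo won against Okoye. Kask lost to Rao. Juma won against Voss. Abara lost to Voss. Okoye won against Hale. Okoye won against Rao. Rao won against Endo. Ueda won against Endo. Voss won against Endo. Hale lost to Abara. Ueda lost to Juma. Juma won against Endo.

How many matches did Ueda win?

8

Ueda's results: beat Endo, Okoye, Hale, Rao, Abara, Kask, Voss, Xu; lost to Juma.
That is 8 wins.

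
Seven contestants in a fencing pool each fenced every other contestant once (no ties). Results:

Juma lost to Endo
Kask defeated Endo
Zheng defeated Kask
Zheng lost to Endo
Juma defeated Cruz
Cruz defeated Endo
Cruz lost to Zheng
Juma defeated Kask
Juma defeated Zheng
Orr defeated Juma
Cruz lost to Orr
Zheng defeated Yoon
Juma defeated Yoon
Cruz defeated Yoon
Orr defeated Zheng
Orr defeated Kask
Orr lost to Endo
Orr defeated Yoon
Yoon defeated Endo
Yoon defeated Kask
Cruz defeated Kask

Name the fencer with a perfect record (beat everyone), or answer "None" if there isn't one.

Highest win total is Orr with 5 (out of 6 possible).
Orr lost to Endo, so no fencer went undefeated.

None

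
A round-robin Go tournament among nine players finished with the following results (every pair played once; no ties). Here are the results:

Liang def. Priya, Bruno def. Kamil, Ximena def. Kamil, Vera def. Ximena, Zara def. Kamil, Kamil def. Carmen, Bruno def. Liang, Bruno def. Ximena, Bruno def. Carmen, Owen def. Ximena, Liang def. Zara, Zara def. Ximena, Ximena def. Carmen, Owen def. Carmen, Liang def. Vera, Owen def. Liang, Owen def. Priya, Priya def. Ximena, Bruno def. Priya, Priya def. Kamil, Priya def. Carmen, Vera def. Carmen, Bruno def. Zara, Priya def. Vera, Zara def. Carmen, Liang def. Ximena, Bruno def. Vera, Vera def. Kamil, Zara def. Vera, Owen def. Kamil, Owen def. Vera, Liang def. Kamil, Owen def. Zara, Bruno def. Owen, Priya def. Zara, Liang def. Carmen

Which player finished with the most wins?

Win totals: Vera 3, Bruno 8, Priya 5, Owen 7, Kamil 1, Liang 6, Ximena 2, Carmen 0, Zara 4.
Bruno leads with 8 wins (next highest: 7).

Bruno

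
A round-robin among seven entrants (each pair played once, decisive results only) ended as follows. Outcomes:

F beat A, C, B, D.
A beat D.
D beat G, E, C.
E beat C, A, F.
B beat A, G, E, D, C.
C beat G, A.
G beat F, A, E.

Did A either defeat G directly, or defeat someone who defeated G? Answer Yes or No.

Yes

A did not beat G directly.
A beat D. Of those, D beat G.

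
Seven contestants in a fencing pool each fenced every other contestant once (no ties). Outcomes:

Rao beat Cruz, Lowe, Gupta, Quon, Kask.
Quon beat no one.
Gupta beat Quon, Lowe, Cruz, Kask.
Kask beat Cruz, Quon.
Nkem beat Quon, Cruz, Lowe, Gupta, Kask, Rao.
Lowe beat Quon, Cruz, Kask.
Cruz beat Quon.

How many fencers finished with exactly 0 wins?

1

Win totals: Rao 5, Quon 0, Nkem 6, Kask 2, Cruz 1, Gupta 4, Lowe 3.
Exactly 0: Quon — 1 fencer.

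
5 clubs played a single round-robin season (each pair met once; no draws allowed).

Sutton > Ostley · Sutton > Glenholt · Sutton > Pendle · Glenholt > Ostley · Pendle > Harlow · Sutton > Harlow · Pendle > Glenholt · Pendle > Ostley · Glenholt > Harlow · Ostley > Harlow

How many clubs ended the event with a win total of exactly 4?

1

Win totals: Pendle 3, Ostley 1, Harlow 0, Glenholt 2, Sutton 4.
Exactly 4: Sutton — 1 club.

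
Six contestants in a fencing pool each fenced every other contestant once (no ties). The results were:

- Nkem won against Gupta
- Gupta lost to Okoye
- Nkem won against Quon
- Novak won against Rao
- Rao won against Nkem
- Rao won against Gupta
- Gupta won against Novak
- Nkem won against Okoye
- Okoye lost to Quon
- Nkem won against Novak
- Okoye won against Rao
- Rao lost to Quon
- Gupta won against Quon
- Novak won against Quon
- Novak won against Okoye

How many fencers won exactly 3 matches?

Win totals: Quon 2, Nkem 4, Novak 3, Gupta 2, Rao 2, Okoye 2.
Exactly 3: Novak — 1 fencer.

1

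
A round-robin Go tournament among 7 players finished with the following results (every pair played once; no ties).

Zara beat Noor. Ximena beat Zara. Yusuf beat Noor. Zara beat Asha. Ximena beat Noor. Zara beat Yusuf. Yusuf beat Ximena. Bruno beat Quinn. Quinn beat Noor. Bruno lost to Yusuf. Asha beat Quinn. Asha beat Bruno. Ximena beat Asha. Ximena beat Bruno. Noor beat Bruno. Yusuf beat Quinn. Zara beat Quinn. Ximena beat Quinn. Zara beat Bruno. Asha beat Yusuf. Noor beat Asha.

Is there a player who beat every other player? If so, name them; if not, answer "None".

None

Highest win total is Zara with 5 (out of 6 possible).
Zara lost to Ximena, so no player went undefeated.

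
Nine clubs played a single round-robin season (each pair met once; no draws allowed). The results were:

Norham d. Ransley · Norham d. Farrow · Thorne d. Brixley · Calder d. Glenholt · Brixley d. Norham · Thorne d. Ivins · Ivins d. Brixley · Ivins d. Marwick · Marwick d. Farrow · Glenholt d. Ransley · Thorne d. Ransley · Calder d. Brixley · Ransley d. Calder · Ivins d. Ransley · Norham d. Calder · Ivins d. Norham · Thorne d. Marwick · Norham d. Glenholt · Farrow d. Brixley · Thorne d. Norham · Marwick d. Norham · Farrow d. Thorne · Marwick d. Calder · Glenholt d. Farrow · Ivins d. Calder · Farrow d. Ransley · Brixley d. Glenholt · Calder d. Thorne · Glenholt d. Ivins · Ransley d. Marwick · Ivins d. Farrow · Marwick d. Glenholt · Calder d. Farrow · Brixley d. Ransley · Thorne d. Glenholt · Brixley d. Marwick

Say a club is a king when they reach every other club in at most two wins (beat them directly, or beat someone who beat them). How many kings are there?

7

Norham reaches everyone (king).
Farrow reaches everyone (king).
Thorne reaches everyone (king).
Brixley cannot reach Thorne in two steps.
Ransley cannot reach Ivins in two steps.
Ivins reaches everyone (king).
Marwick reaches everyone (king).
Glenholt reaches everyone (king).
Calder reaches everyone (king).
Kings: Norham, Farrow, Thorne, Ivins, Marwick, Glenholt, Calder — 7.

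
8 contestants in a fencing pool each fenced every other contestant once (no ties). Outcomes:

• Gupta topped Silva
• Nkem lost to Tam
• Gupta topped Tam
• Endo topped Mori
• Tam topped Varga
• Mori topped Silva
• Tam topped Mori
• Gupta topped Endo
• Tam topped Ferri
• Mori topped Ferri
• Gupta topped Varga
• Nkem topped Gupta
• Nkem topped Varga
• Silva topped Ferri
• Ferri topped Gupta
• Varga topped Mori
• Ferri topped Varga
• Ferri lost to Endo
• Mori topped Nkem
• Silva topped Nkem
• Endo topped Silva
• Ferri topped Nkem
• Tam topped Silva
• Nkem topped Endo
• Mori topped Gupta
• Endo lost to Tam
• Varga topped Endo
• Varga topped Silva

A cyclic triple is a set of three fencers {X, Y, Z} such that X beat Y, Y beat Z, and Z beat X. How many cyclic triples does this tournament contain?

16

Win totals: Silva 2, Gupta 4, Endo 3, Nkem 3, Tam 6, Ferri 3, Mori 4, Varga 3.
A fencer with w wins dominates both others in C(w,2) triples; summing gives 1 + 6 + 3 + 3 + 15 + 3 + 6 + 3 = 40 transitive triples.
Total triples C(8,3) = 56, so cyclic triples = 56 − 40 = 16.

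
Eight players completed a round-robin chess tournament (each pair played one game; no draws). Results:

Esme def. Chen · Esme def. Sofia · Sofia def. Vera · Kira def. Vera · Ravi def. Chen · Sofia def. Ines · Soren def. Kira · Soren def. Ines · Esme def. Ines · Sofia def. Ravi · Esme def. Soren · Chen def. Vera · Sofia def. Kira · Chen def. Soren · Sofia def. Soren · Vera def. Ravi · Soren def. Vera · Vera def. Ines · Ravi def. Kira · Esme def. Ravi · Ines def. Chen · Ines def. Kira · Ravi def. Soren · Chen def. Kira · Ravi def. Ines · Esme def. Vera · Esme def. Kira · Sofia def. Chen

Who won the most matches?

Win totals: Ravi 4, Ines 2, Chen 3, Kira 1, Soren 3, Vera 2, Sofia 6, Esme 7.
Esme leads with 7 wins (next highest: 6).

Esme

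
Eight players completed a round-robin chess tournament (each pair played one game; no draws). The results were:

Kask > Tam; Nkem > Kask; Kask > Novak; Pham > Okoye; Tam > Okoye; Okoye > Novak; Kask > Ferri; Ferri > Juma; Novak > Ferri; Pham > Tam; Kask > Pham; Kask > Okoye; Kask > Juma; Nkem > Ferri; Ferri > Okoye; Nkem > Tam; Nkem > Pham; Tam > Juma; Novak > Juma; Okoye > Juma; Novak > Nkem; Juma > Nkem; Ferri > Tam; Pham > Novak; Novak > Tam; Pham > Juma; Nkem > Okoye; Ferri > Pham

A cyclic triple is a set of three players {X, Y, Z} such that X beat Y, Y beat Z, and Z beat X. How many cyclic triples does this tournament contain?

Win totals: Juma 1, Ferri 4, Okoye 2, Pham 4, Nkem 5, Novak 4, Tam 2, Kask 6.
A player with w wins dominates both others in C(w,2) triples; summing gives 0 + 6 + 1 + 6 + 10 + 6 + 1 + 15 = 45 transitive triples.
Total triples C(8,3) = 56, so cyclic triples = 56 − 45 = 11.

11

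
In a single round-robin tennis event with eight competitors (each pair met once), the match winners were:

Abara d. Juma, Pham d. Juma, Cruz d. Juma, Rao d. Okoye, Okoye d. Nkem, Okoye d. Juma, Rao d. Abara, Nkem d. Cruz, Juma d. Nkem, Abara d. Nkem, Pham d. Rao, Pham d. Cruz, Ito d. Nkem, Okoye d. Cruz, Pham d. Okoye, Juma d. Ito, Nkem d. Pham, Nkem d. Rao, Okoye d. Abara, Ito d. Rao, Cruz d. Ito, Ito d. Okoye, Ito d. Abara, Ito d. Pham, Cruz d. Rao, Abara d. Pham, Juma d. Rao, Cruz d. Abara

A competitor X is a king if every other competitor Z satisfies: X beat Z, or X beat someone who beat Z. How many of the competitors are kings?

7

Cruz reaches everyone (king).
Juma reaches everyone (king).
Nkem reaches everyone (king).
Rao cannot reach Ito in two steps.
Ito reaches everyone (king).
Abara reaches everyone (king).
Pham reaches everyone (king).
Okoye reaches everyone (king).
Kings: Cruz, Juma, Nkem, Ito, Abara, Pham, Okoye — 7.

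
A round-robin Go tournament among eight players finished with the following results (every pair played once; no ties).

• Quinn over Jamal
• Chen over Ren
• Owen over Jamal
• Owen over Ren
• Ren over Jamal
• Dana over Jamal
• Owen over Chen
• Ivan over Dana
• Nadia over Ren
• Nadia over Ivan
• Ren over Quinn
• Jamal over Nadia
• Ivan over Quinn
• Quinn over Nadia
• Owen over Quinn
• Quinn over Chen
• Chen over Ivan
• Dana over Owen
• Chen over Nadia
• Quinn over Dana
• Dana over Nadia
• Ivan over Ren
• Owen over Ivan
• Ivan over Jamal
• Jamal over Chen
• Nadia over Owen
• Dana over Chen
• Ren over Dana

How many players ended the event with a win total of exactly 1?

0

Win totals: Ren 3, Owen 5, Quinn 4, Jamal 2, Dana 4, Nadia 3, Ivan 4, Chen 3.
No player has exactly 1 wins.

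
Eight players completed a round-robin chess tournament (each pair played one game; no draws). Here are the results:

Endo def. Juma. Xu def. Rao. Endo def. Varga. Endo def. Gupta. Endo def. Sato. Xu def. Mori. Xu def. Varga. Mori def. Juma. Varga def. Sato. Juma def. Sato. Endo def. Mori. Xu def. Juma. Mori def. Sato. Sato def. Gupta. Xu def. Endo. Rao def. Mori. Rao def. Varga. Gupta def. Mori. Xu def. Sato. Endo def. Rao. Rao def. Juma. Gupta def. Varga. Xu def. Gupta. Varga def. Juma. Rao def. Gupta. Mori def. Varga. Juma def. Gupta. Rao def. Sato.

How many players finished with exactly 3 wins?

1

Win totals: Gupta 2, Rao 5, Sato 1, Endo 6, Mori 3, Varga 2, Juma 2, Xu 7.
Exactly 3: Mori — 1 player.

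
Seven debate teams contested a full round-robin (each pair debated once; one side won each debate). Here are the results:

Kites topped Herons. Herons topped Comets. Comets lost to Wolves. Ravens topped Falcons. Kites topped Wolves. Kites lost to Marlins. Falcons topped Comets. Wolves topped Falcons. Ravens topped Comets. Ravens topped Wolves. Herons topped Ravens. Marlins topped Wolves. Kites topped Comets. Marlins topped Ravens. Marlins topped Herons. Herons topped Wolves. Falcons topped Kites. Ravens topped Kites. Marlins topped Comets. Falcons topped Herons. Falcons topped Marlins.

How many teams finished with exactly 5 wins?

Win totals: Falcons 4, Herons 3, Kites 3, Ravens 4, Marlins 5, Wolves 2, Comets 0.
Exactly 5: Marlins — 1 team.

1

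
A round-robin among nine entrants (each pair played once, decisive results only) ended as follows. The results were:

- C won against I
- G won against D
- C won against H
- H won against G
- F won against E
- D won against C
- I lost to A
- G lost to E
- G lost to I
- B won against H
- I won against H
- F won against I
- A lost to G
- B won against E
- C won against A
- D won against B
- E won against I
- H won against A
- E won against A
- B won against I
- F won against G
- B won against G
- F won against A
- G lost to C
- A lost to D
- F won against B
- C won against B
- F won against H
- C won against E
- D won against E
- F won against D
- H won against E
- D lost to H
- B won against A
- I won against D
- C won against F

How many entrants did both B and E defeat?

B beat: A, E, G, H, I.
E beat: A, G, I.
Both beat: A, G, I — 3.

3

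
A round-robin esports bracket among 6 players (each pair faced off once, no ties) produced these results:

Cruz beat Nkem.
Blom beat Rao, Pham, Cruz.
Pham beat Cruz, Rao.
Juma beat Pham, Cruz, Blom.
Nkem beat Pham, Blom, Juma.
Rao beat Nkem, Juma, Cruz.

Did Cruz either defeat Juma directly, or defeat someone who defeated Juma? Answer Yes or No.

Cruz did not beat Juma directly.
Cruz beat Nkem. Of those, Nkem beat Juma.

Yes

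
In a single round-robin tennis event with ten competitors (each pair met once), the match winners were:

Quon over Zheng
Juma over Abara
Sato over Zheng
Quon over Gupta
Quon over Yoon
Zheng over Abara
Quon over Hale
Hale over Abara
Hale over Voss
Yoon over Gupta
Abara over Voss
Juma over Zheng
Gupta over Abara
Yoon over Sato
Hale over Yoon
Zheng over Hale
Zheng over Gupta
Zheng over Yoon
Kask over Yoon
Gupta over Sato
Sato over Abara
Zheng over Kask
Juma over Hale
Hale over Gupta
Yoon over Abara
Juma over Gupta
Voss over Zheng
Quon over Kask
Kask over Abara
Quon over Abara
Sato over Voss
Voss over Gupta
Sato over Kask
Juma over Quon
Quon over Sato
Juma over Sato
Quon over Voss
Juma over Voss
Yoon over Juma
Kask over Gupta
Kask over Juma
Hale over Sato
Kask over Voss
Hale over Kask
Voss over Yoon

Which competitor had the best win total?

Win totals: Voss 3, Yoon 4, Gupta 2, Hale 6, Quon 8, Abara 1, Zheng 5, Kask 5, Juma 7, Sato 4.
Quon leads with 8 wins (next highest: 7).

Quon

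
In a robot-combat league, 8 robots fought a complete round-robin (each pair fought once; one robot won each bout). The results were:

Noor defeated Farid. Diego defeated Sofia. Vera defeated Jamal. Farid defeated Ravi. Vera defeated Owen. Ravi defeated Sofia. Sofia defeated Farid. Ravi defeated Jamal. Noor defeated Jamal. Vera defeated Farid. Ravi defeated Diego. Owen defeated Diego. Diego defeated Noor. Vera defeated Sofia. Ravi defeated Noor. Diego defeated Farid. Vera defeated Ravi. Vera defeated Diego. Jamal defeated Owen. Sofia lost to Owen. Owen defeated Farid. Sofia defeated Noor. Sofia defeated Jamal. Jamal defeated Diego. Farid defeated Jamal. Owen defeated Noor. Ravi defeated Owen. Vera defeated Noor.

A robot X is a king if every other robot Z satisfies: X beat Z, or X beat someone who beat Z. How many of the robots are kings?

1

Ravi cannot reach Vera in two steps.
Vera reaches everyone (king).
Jamal cannot reach Ravi, Vera in two steps.
Diego cannot reach Vera, Owen in two steps.
Noor cannot reach Vera, Sofia in two steps.
Farid cannot reach Vera in two steps.
Owen cannot reach Vera in two steps.
Sofia cannot reach Vera in two steps.
Kings: Vera — 1.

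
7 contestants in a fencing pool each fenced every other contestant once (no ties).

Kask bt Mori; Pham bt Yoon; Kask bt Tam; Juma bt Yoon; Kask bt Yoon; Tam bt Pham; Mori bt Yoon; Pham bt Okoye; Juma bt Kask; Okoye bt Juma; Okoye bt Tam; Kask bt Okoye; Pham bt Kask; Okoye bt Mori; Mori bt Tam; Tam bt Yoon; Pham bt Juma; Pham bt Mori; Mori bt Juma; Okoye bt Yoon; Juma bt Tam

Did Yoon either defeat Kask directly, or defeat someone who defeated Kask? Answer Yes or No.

Yoon did not beat Kask directly.
Yoon beat no one, so there is no intermediate fencer.

No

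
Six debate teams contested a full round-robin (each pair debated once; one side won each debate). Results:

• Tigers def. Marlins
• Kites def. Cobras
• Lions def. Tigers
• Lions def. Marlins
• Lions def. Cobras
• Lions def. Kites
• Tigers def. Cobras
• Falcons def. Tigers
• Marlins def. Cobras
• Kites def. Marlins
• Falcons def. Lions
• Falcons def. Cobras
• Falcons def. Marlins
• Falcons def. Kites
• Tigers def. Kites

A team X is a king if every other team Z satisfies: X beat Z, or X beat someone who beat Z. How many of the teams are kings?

1

Kites cannot reach Lions, Tigers, Falcons in two steps.
Lions cannot reach Falcons in two steps.
Tigers cannot reach Lions, Falcons in two steps.
Falcons reaches everyone (king).
Cobras cannot reach Kites, Lions, Tigers, Falcons, Marlins in two steps.
Marlins cannot reach Kites, Lions, Tigers, Falcons in two steps.
Kings: Falcons — 1.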